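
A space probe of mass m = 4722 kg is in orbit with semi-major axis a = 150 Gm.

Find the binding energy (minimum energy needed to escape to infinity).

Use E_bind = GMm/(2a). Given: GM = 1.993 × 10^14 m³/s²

Convert to SI: a = 150 Gm = 1.5e+11 m.
Total orbital energy is E = −GMm/(2a); binding energy is E_bind = −E = GMm/(2a).
E_bind = 1.993e+14 · 4722 / (2 · 1.5e+11) J ≈ 3.137e+06 J = 3.137 MJ.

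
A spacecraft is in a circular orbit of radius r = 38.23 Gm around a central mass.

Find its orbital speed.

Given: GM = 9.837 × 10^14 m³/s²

Convert to SI: r = 38.23 Gm = 3.823e+10 m.
For a circular orbit, gravity supplies the centripetal force, so v = √(GM / r).
v = √(9.837e+14 / 3.823e+10) m/s ≈ 160.4 m/s = 160.4 m/s.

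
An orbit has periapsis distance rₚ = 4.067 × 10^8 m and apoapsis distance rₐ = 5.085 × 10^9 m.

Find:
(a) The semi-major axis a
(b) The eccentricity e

(a) a = (rₚ + rₐ) / 2 = (4.067e+08 + 5.085e+09) / 2 ≈ 2.746e+09 m = 2.746 × 10^9 m.
(b) e = (rₐ − rₚ) / (rₐ + rₚ) = (5.085e+09 − 4.067e+08) / (5.085e+09 + 4.067e+08) ≈ 0.8519.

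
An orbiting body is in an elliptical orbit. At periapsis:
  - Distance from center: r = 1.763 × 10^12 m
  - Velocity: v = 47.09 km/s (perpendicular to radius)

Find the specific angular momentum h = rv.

Convert to SI: v = 47.09 km/s = 47090 m/s.
With v perpendicular to r, h = r · v.
h = 1.763e+12 · 47090 m²/s ≈ 8.302e+16 m²/s.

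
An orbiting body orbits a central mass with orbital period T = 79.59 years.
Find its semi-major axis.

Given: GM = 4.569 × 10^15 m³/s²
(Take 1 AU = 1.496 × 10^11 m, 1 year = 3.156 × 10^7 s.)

Convert to SI: T = 79.59 years = 2.51186e+09 s.
Invert Kepler's third law: a = (GM · T² / (4π²))^(1/3).
Substituting T = 2.51186e+09 s and GM = 4.569e+15 m³/s²:
a = (4.569e+15 · (2.51186e+09)² / (4π²))^(1/3) m
a ≈ 9.005e+10 m = 0.6019 AU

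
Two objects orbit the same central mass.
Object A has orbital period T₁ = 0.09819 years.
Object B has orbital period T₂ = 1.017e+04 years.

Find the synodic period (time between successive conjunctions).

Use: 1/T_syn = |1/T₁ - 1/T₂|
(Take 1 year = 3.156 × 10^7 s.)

Convert to SI: T₁ = 0.09819 years = 3.09888e+06 s; T₂ = 1.017e+04 years = 3.20965e+11 s.
T_syn = |T₁ · T₂ / (T₁ − T₂)|.
T_syn = |3.09888e+06 · 3.20965e+11 / (3.09888e+06 − 3.20965e+11)| s ≈ 3.099e+06 s = 0.09819 years.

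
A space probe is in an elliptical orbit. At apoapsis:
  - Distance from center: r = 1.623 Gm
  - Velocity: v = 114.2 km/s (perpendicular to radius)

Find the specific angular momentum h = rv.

Convert to SI: r = 1.623 Gm = 1.623e+09 m; v = 114.2 km/s = 114200 m/s.
With v perpendicular to r, h = r · v.
h = 1.623e+09 · 114200 m²/s ≈ 1.853e+14 m²/s.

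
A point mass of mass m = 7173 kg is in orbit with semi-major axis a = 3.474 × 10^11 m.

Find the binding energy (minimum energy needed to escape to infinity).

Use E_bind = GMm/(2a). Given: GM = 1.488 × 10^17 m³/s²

Total orbital energy is E = −GMm/(2a); binding energy is E_bind = −E = GMm/(2a).
E_bind = 1.488e+17 · 7173 / (2 · 3.474e+11) J ≈ 1.536e+09 J = 1.536 GJ.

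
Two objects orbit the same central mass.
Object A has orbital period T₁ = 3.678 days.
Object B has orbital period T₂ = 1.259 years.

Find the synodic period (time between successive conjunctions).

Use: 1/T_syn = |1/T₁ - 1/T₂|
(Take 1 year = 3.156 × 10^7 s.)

Convert to SI: T₁ = 3.678 days = 317779 s; T₂ = 1.259 years = 3.9734e+07 s.
T_syn = |T₁ · T₂ / (T₁ − T₂)|.
T_syn = |317779 · 3.9734e+07 / (317779 − 3.9734e+07)| s ≈ 3.203e+05 s = 3.708 days.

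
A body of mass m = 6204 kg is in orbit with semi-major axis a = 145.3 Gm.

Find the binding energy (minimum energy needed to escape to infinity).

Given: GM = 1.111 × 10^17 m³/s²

Convert to SI: a = 145.3 Gm = 1.453e+11 m.
Total orbital energy is E = −GMm/(2a); binding energy is E_bind = −E = GMm/(2a).
E_bind = 1.111e+17 · 6204 / (2 · 1.453e+11) J ≈ 2.372e+09 J = 2.372 GJ.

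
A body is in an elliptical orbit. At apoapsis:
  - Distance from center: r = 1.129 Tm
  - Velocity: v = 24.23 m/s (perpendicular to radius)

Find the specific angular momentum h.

Convert to SI: r = 1.129 Tm = 1.129e+12 m.
With v perpendicular to r, h = r · v.
h = 1.129e+12 · 24.23 m²/s ≈ 2.736e+13 m²/s.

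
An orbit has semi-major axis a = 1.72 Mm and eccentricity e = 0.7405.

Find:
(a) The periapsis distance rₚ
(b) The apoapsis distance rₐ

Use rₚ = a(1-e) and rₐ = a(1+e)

Convert to SI: a = 1.72 Mm = 1.72e+06 m.
(a) rₚ = a(1 − e) = 1.72e+06 · (1 − 0.7405) = 1.72e+06 · 0.2595 ≈ 4.463e+05 m = 446.3 km.
(b) rₐ = a(1 + e) = 1.72e+06 · (1 + 0.7405) = 1.72e+06 · 1.7405 ≈ 2.994e+06 m = 2.994 Mm.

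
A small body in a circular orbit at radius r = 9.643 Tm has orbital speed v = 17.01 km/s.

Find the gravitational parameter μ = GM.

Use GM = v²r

Convert to SI: r = 9.643 Tm = 9.643e+12 m; v = 17.01 km/s = 17010 m/s.
For a circular orbit v² = GM/r, so GM = v² · r.
GM = (17010)² · 9.643e+12 m³/s² ≈ 2.79e+21 m³/s² = 2.79 × 10^21 m³/s².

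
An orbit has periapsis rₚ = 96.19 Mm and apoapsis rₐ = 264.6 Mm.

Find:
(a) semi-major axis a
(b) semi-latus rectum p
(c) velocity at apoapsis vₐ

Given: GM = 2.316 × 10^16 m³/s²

Convert to SI: rₚ = 96.19 Mm = 9.619e+07 m; rₐ = 264.6 Mm = 2.646e+08 m.
(a) a = (rₚ + rₐ)/2 = (9.619e+07 + 2.646e+08)/2 ≈ 1.804e+08 m
(b) From a = (rₚ + rₐ)/2 = 1.80395e+08 m and e = (rₐ − rₚ)/(rₐ + rₚ) = 0.466781, p = a(1 − e²) = 1.80395e+08 · (1 − (0.466781)²) ≈ 1.411e+08 m
(c) With a = (rₚ + rₐ)/2 = 1.80395e+08 m, vₐ = √(GM (2/rₐ − 1/a)) = √(2.316e+16 · (2/2.646e+08 − 1/1.80395e+08)) m/s ≈ 6832 m/s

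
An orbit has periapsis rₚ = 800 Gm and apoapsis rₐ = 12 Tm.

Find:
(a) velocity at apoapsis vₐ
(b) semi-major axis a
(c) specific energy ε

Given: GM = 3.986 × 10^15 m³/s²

Convert to SI: rₚ = 800 Gm = 8e+11 m; rₐ = 12 Tm = 1.2e+13 m.
(a) With a = (rₚ + rₐ)/2 = 6.4e+12 m, vₐ = √(GM (2/rₐ − 1/a)) = √(3.986e+15 · (2/1.2e+13 − 1/6.4e+12)) m/s ≈ 6.444 m/s
(b) a = (rₚ + rₐ)/2 = (8e+11 + 1.2e+13)/2 ≈ 6.4e+12 m
(c) With a = (rₚ + rₐ)/2 = 6.4e+12 m, ε = −GM/(2a) = −3.986e+15/(2 · 6.4e+12) J/kg ≈ -311.4 J/kg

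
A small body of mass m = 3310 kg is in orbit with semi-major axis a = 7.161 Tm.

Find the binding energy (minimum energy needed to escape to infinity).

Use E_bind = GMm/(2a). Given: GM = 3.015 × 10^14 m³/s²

Convert to SI: a = 7.161 Tm = 7.161e+12 m.
Total orbital energy is E = −GMm/(2a); binding energy is E_bind = −E = GMm/(2a).
E_bind = 3.015e+14 · 3310 / (2 · 7.161e+12) J ≈ 6.968e+04 J = 69.68 kJ.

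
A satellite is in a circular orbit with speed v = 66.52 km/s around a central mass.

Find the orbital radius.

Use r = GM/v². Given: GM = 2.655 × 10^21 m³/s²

Convert to SI: v = 66.52 km/s = 66520 m/s.
For a circular orbit, v² = GM / r, so r = GM / v².
r = 2.655e+21 / (66520)² m ≈ 6e+11 m = 600 Gm.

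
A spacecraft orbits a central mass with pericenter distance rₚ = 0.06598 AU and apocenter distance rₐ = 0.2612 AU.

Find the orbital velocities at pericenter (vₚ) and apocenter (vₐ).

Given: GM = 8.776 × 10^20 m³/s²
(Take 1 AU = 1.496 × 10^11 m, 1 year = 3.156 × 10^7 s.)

Convert to SI: rₚ = 0.06598 AU = 9.87061e+09 m; rₐ = 0.2612 AU = 3.90755e+10 m.
Use the vis-viva equation v² = GM(2/r − 1/a) with a = (rₚ + rₐ)/2 = (9.87061e+09 + 3.90755e+10)/2 = 2.44731e+10 m.
vₚ = √(GM · (2/rₚ − 1/a)) = √(8.776e+20 · (2/9.87061e+09 − 1/2.44731e+10)) m/s ≈ 3.768e+05 m/s = 79.49 AU/year.
vₐ = √(GM · (2/rₐ − 1/a)) = √(8.776e+20 · (2/3.90755e+10 − 1/2.44731e+10)) m/s ≈ 9.518e+04 m/s = 20.08 AU/year.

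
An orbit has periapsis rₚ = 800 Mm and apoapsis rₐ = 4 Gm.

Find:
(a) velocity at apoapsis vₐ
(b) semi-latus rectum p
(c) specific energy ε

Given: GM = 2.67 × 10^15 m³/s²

Convert to SI: rₚ = 800 Mm = 8e+08 m; rₐ = 4 Gm = 4e+09 m.
(a) With a = (rₚ + rₐ)/2 = 2.4e+09 m, vₐ = √(GM (2/rₐ − 1/a)) = √(2.67e+15 · (2/4e+09 − 1/2.4e+09)) m/s ≈ 471.7 m/s
(b) From a = (rₚ + rₐ)/2 = 2.4e+09 m and e = (rₐ − rₚ)/(rₐ + rₚ) = 0.666667, p = a(1 − e²) = 2.4e+09 · (1 − (0.666667)²) ≈ 1.333e+09 m
(c) With a = (rₚ + rₐ)/2 = 2.4e+09 m, ε = −GM/(2a) = −2.67e+15/(2 · 2.4e+09) J/kg ≈ -5.562e+05 J/kg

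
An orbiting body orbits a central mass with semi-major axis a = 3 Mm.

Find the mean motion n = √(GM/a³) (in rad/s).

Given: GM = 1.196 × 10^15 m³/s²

Convert to SI: a = 3 Mm = 3e+06 m.
n = √(GM / a³).
n = √(1.196e+15 / (3e+06)³) rad/s ≈ 0.006656 rad/s.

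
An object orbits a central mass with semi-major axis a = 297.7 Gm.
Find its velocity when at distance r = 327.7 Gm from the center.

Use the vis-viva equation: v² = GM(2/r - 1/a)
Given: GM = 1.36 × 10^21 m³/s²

Convert to SI: a = 297.7 Gm = 2.977e+11 m; r = 327.7 Gm = 3.277e+11 m.
Vis-viva: v = √(GM · (2/r − 1/a)).
2/r − 1/a = 2/3.277e+11 − 1/2.977e+11 = 2.74406e-12 m⁻¹.
v = √(1.36e+21 · 2.74406e-12) m/s ≈ 6.109e+04 m/s = 61.09 km/s.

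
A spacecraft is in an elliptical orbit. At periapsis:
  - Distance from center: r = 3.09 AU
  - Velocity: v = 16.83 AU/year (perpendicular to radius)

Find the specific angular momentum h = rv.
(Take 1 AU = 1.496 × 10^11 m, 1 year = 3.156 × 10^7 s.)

Convert to SI: r = 3.09 AU = 4.62264e+11 m; v = 16.83 AU/year = 79777.2 m/s.
With v perpendicular to r, h = r · v.
h = 4.62264e+11 · 79777.2 m²/s ≈ 3.688e+16 m²/s.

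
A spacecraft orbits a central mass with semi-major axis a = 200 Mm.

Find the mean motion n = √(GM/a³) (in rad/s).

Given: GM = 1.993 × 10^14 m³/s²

Convert to SI: a = 200 Mm = 2e+08 m.
n = √(GM / a³).
n = √(1.993e+14 / (2e+08)³) rad/s ≈ 4.991e-06 rad/s.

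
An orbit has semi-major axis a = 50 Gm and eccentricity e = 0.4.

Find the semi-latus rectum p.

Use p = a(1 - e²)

Convert to SI: a = 50 Gm = 5e+10 m.
p = a (1 − e²).
p = 5e+10 · (1 − (0.4)²) = 5e+10 · 0.84 ≈ 4.2e+10 m = 42 Gm.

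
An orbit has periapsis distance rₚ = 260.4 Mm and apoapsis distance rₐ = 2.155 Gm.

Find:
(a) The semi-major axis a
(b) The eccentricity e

Convert to SI: rₚ = 260.4 Mm = 2.604e+08 m; rₐ = 2.155 Gm = 2.155e+09 m.
(a) a = (rₚ + rₐ) / 2 = (2.604e+08 + 2.155e+09) / 2 ≈ 1.208e+09 m = 1.208 Gm.
(b) e = (rₐ − rₚ) / (rₐ + rₚ) = (2.155e+09 − 2.604e+08) / (2.155e+09 + 2.604e+08) ≈ 0.7844.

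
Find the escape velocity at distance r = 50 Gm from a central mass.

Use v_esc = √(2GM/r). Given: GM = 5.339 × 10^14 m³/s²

Convert to SI: r = 50 Gm = 5e+10 m.
Escape velocity comes from setting total energy to zero: ½v² − GM/r = 0 ⇒ v_esc = √(2GM / r).
v_esc = √(2 · 5.339e+14 / 5e+10) m/s ≈ 146.1 m/s = 146.1 m/s.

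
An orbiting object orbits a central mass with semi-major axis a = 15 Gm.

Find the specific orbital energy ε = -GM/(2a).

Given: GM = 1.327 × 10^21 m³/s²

Convert to SI: a = 15 Gm = 1.5e+10 m.
ε = −GM / (2a).
ε = −1.327e+21 / (2 · 1.5e+10) J/kg ≈ -4.423e+10 J/kg = -44.23 GJ/kg.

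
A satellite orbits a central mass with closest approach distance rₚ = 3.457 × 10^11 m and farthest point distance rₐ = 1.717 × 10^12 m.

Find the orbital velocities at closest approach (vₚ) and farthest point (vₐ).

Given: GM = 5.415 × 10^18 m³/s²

Use the vis-viva equation v² = GM(2/r − 1/a) with a = (rₚ + rₐ)/2 = (3.457e+11 + 1.717e+12)/2 = 1.03135e+12 m.
vₚ = √(GM · (2/rₚ − 1/a)) = √(5.415e+18 · (2/3.457e+11 − 1/1.03135e+12)) m/s ≈ 5107 m/s = 5.107 km/s.
vₐ = √(GM · (2/rₐ − 1/a)) = √(5.415e+18 · (2/1.717e+12 − 1/1.03135e+12)) m/s ≈ 1028 m/s = 1.028 km/s.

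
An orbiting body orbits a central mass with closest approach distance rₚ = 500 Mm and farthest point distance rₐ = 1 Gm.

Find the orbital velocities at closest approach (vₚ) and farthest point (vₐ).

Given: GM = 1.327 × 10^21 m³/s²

Convert to SI: rₚ = 500 Mm = 5e+08 m; rₐ = 1 Gm = 1e+09 m.
Use the vis-viva equation v² = GM(2/r − 1/a) with a = (rₚ + rₐ)/2 = (5e+08 + 1e+09)/2 = 7.5e+08 m.
vₚ = √(GM · (2/rₚ − 1/a)) = √(1.327e+21 · (2/5e+08 − 1/7.5e+08)) m/s ≈ 1.881e+06 m/s = 1881 km/s.
vₐ = √(GM · (2/rₐ − 1/a)) = √(1.327e+21 · (2/1e+09 − 1/7.5e+08)) m/s ≈ 9.406e+05 m/s = 940.6 km/s.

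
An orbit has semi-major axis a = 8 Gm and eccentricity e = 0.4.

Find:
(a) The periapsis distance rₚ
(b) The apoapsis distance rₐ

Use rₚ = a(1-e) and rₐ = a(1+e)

Convert to SI: a = 8 Gm = 8e+09 m.
(a) rₚ = a(1 − e) = 8e+09 · (1 − 0.4) = 8e+09 · 0.6 ≈ 4.8e+09 m = 4.8 Gm.
(b) rₐ = a(1 + e) = 8e+09 · (1 + 0.4) = 8e+09 · 1.4 ≈ 1.12e+10 m = 11.2 Gm.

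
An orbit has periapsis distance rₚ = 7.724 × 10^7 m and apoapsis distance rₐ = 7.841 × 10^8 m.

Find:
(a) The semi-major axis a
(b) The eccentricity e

(a) a = (rₚ + rₐ) / 2 = (7.724e+07 + 7.841e+08) / 2 ≈ 4.307e+08 m = 4.307 × 10^8 m.
(b) e = (rₐ − rₚ) / (rₐ + rₚ) = (7.841e+08 − 7.724e+07) / (7.841e+08 + 7.724e+07) ≈ 0.8207.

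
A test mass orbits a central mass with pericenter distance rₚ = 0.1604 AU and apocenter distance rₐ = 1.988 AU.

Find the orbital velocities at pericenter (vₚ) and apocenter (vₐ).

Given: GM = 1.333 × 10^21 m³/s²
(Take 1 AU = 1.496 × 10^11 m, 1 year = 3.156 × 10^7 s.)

Convert to SI: rₚ = 0.1604 AU = 2.39958e+10 m; rₐ = 1.988 AU = 2.97405e+11 m.
Use the vis-viva equation v² = GM(2/r − 1/a) with a = (rₚ + rₐ)/2 = (2.39958e+10 + 2.97405e+11)/2 = 1.607e+11 m.
vₚ = √(GM · (2/rₚ − 1/a)) = √(1.333e+21 · (2/2.39958e+10 − 1/1.607e+11)) m/s ≈ 3.206e+05 m/s = 67.64 AU/year.
vₐ = √(GM · (2/rₐ − 1/a)) = √(1.333e+21 · (2/2.97405e+11 − 1/1.607e+11)) m/s ≈ 2.587e+04 m/s = 5.458 AU/year.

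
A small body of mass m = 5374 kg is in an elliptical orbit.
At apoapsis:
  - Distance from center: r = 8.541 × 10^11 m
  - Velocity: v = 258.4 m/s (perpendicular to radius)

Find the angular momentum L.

Since v is perpendicular to r, L = m · v · r.
L = 5374 · 258.4 · 8.541e+11 kg·m²/s ≈ 1.186e+18 kg·m²/s.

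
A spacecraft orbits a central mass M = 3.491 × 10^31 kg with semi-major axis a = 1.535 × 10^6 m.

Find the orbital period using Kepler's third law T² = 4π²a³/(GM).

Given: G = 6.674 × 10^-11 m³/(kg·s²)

GM = G · M = 6.674e-11 · 3.491e+31 = 2.32989e+21 m³/s².
Kepler's third law: T = 2π √(a³ / GM).
Substituting a = 1.535e+06 m and GM = 2.32989e+21 m³/s²:
T = 2π √((1.535e+06)³ / 2.32989e+21) s
T ≈ 0.2476 s = 0.2476 seconds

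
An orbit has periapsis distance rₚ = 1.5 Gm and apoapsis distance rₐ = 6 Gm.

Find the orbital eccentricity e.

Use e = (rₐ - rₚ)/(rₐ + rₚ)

Convert to SI: rₚ = 1.5 Gm = 1.5e+09 m; rₐ = 6 Gm = 6e+09 m.
e = (rₐ − rₚ) / (rₐ + rₚ).
e = (6e+09 − 1.5e+09) / (6e+09 + 1.5e+09) = 4.5e+09 / 7.5e+09 ≈ 0.6.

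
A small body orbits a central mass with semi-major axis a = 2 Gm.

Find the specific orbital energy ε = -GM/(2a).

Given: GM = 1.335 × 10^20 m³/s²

Convert to SI: a = 2 Gm = 2e+09 m.
ε = −GM / (2a).
ε = −1.335e+20 / (2 · 2e+09) J/kg ≈ -3.338e+10 J/kg = -33.38 GJ/kg.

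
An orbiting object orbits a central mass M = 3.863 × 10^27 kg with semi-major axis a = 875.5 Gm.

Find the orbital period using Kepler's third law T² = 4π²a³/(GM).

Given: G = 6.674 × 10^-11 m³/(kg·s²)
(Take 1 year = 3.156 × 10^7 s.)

Convert to SI: a = 875.5 Gm = 8.755e+11 m.
GM = G · M = 6.674e-11 · 3.863e+27 = 2.57817e+17 m³/s².
Kepler's third law: T = 2π √(a³ / GM).
Substituting a = 8.755e+11 m and GM = 2.57817e+17 m³/s²:
T = 2π √((8.755e+11)³ / 2.57817e+17) s
T ≈ 1.014e+10 s = 321.2 years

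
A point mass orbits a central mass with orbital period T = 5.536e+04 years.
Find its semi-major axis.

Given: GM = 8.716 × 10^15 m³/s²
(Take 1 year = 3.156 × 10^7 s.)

Convert to SI: T = 5.536e+04 years = 1.74716e+12 s.
Invert Kepler's third law: a = (GM · T² / (4π²))^(1/3).
Substituting T = 1.74716e+12 s and GM = 8.716e+15 m³/s²:
a = (8.716e+15 · (1.74716e+12)² / (4π²))^(1/3) m
a ≈ 8.767e+12 m = 8.767 Tm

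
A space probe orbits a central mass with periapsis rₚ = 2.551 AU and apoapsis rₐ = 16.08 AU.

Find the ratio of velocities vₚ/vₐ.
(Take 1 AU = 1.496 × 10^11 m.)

Convert to SI: rₚ = 2.551 AU = 3.8163e+11 m; rₐ = 16.08 AU = 2.40557e+12 m.
Conservation of angular momentum gives rₚvₚ = rₐvₐ, so vₚ/vₐ = rₐ/rₚ.
vₚ/vₐ = 2.40557e+12 / 3.8163e+11 ≈ 6.303.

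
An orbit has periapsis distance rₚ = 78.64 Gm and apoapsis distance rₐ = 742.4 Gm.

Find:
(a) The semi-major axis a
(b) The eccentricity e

Convert to SI: rₚ = 78.64 Gm = 7.864e+10 m; rₐ = 742.4 Gm = 7.424e+11 m.
(a) a = (rₚ + rₐ) / 2 = (7.864e+10 + 7.424e+11) / 2 ≈ 4.105e+11 m = 410.5 Gm.
(b) e = (rₐ − rₚ) / (rₐ + rₚ) = (7.424e+11 − 7.864e+10) / (7.424e+11 + 7.864e+10) ≈ 0.8084.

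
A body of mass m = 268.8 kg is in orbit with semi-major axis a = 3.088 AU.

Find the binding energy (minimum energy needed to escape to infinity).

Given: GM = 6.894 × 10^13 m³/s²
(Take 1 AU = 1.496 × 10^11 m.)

Convert to SI: a = 3.088 AU = 4.61965e+11 m.
Total orbital energy is E = −GMm/(2a); binding energy is E_bind = −E = GMm/(2a).
E_bind = 6.894e+13 · 268.8 / (2 · 4.61965e+11) J ≈ 2.006e+04 J = 20.06 kJ.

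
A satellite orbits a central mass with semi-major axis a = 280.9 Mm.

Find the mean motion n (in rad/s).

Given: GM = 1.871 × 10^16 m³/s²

Convert to SI: a = 280.9 Mm = 2.809e+08 m.
n = √(GM / a³).
n = √(1.871e+16 / (2.809e+08)³) rad/s ≈ 2.905e-05 rad/s.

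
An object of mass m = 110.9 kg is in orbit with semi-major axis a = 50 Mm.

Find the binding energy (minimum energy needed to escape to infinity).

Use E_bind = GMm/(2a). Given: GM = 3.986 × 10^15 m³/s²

Convert to SI: a = 50 Mm = 5e+07 m.
Total orbital energy is E = −GMm/(2a); binding energy is E_bind = −E = GMm/(2a).
E_bind = 3.986e+15 · 110.9 / (2 · 5e+07) J ≈ 4.42e+09 J = 4.42 GJ.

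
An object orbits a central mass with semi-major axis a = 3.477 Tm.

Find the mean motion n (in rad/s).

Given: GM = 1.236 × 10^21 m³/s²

Convert to SI: a = 3.477 Tm = 3.477e+12 m.
n = √(GM / a³).
n = √(1.236e+21 / (3.477e+12)³) rad/s ≈ 5.423e-09 rad/s.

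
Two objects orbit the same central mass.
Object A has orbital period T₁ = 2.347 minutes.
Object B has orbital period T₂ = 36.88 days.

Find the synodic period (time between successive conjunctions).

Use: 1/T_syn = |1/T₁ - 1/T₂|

Convert to SI: T₁ = 2.347 minutes = 140.82 s; T₂ = 36.88 days = 3.18643e+06 s.
T_syn = |T₁ · T₂ / (T₁ − T₂)|.
T_syn = |140.82 · 3.18643e+06 / (140.82 − 3.18643e+06)| s ≈ 140.8 s = 2.347 minutes.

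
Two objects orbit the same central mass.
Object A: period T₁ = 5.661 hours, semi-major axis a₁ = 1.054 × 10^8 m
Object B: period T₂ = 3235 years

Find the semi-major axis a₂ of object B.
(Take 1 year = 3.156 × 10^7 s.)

Convert to SI: T₁ = 5.661 hours = 20379.6 s; T₂ = 3235 years = 1.02097e+11 s.
Kepler's third law: (T₁/T₂)² = (a₁/a₂)³ ⇒ a₂ = a₁ · (T₂/T₁)^(2/3).
T₂/T₁ = 1.02097e+11 / 20379.6 = 5.00975e+06.
a₂ = 1.054e+08 · (5.00975e+06)^(2/3) m ≈ 3.086e+12 m = 3.086 × 10^12 m.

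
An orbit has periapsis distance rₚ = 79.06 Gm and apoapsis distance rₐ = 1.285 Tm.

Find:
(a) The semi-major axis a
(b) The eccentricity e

Convert to SI: rₚ = 79.06 Gm = 7.906e+10 m; rₐ = 1.285 Tm = 1.285e+12 m.
(a) a = (rₚ + rₐ) / 2 = (7.906e+10 + 1.285e+12) / 2 ≈ 6.82e+11 m = 682 Gm.
(b) e = (rₐ − rₚ) / (rₐ + rₚ) = (1.285e+12 − 7.906e+10) / (1.285e+12 + 7.906e+10) ≈ 0.8841.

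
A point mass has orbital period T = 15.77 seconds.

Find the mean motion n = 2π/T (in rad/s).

n = 2π / T.
n = 2π / 15.77 s ≈ 0.3984 rad/s.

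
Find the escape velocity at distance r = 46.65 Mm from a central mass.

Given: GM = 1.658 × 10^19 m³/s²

Convert to SI: r = 46.65 Mm = 4.665e+07 m.
Escape velocity comes from setting total energy to zero: ½v² − GM/r = 0 ⇒ v_esc = √(2GM / r).
v_esc = √(2 · 1.658e+19 / 4.665e+07) m/s ≈ 8.431e+05 m/s = 843.1 km/s.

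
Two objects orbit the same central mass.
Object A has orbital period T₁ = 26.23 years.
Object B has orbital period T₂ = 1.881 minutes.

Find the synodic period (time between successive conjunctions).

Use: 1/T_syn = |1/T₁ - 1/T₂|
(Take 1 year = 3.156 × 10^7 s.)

Convert to SI: T₁ = 26.23 years = 8.27819e+08 s; T₂ = 1.881 minutes = 112.86 s.
T_syn = |T₁ · T₂ / (T₁ − T₂)|.
T_syn = |8.27819e+08 · 112.86 / (8.27819e+08 − 112.86)| s ≈ 112.9 s = 1.881 minutes.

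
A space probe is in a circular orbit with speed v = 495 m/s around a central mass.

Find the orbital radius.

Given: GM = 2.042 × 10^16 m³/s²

For a circular orbit, v² = GM / r, so r = GM / v².
r = 2.042e+16 / (495)² m ≈ 8.334e+10 m = 83.34 Gm.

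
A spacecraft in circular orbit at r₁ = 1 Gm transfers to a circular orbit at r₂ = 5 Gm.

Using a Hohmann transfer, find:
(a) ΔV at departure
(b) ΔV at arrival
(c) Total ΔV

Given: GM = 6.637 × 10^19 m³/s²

Convert to SI: r₁ = 1 Gm = 1e+09 m; r₂ = 5 Gm = 5e+09 m.
Transfer semi-major axis: a_t = (r₁ + r₂)/2 = (1e+09 + 5e+09)/2 = 3e+09 m.
Circular speeds: v₁ = √(GM/r₁) = 257624 m/s, v₂ = √(GM/r₂) = 115213 m/s.
Transfer speeds (vis-viva v² = GM(2/r − 1/a_t)): v₁ᵗ = 332591 m/s, v₂ᵗ = 66518.2 m/s.
(a) ΔV₁ = |v₁ᵗ − v₁| ≈ 7.497e+04 m/s = 74.97 km/s.
(b) ΔV₂ = |v₂ − v₂ᵗ| ≈ 4.869e+04 m/s = 48.69 km/s.
(c) ΔV_total = ΔV₁ + ΔV₂ ≈ 1.237e+05 m/s = 123.7 km/s.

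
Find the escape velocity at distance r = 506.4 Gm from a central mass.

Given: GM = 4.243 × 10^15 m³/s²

Convert to SI: r = 506.4 Gm = 5.064e+11 m.
Escape velocity comes from setting total energy to zero: ½v² − GM/r = 0 ⇒ v_esc = √(2GM / r).
v_esc = √(2 · 4.243e+15 / 5.064e+11) m/s ≈ 129.5 m/s = 129.5 m/s.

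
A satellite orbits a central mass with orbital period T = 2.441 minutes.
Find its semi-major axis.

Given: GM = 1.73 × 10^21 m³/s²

Convert to SI: T = 2.441 minutes = 146.46 s.
Invert Kepler's third law: a = (GM · T² / (4π²))^(1/3).
Substituting T = 146.46 s and GM = 1.73e+21 m³/s²:
a = (1.73e+21 · (146.46)² / (4π²))^(1/3) m
a ≈ 9.796e+07 m = 97.96 Mm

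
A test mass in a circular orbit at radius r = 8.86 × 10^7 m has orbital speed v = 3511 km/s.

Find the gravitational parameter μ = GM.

Convert to SI: v = 3511 km/s = 3.511e+06 m/s.
For a circular orbit v² = GM/r, so GM = v² · r.
GM = (3.511e+06)² · 8.86e+07 m³/s² ≈ 1.092e+21 m³/s² = 1.092 × 10^21 m³/s².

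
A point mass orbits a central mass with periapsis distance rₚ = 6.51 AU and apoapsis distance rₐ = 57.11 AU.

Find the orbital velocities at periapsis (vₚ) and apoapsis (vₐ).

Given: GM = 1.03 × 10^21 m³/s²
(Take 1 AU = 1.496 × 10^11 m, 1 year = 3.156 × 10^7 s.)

Convert to SI: rₚ = 6.51 AU = 9.73896e+11 m; rₐ = 57.11 AU = 8.54366e+12 m.
Use the vis-viva equation v² = GM(2/r − 1/a) with a = (rₚ + rₐ)/2 = (9.73896e+11 + 8.54366e+12)/2 = 4.75878e+12 m.
vₚ = √(GM · (2/rₚ − 1/a)) = √(1.03e+21 · (2/9.73896e+11 − 1/4.75878e+12)) m/s ≈ 4.357e+04 m/s = 9.193 AU/year.
vₐ = √(GM · (2/rₐ − 1/a)) = √(1.03e+21 · (2/8.54366e+12 − 1/4.75878e+12)) m/s ≈ 4967 m/s = 1.048 AU/year.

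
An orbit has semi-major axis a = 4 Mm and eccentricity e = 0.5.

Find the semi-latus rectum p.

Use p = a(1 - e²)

Convert to SI: a = 4 Mm = 4e+06 m.
p = a (1 − e²).
p = 4e+06 · (1 − (0.5)²) = 4e+06 · 0.75 ≈ 3e+06 m = 3 Mm.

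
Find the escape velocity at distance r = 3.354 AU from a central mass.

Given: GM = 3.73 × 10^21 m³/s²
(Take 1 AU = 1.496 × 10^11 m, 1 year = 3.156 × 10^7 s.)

Convert to SI: r = 3.354 AU = 5.01758e+11 m.
Escape velocity comes from setting total energy to zero: ½v² − GM/r = 0 ⇒ v_esc = √(2GM / r).
v_esc = √(2 · 3.73e+21 / 5.01758e+11) m/s ≈ 1.219e+05 m/s = 25.72 AU/year.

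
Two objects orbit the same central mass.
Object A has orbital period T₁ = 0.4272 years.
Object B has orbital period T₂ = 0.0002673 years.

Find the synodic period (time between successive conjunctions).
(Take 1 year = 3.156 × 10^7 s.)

Convert to SI: T₁ = 0.4272 years = 1.34824e+07 s; T₂ = 0.0002673 years = 8435.99 s.
T_syn = |T₁ · T₂ / (T₁ − T₂)|.
T_syn = |1.34824e+07 · 8435.99 / (1.34824e+07 − 8435.99)| s ≈ 8441 s = 0.0002675 years.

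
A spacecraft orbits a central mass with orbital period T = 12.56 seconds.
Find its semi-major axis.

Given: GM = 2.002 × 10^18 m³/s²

Invert Kepler's third law: a = (GM · T² / (4π²))^(1/3).
Substituting T = 12.56 s and GM = 2.002e+18 m³/s²:
a = (2.002e+18 · (12.56)² / (4π²))^(1/3) m
a ≈ 2e+06 m = 2 Mm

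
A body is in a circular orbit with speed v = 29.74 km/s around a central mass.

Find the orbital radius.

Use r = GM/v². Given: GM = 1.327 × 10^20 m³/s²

Convert to SI: v = 29.74 km/s = 29740 m/s.
For a circular orbit, v² = GM / r, so r = GM / v².
r = 1.327e+20 / (29740)² m ≈ 1.5e+11 m = 150 Gm.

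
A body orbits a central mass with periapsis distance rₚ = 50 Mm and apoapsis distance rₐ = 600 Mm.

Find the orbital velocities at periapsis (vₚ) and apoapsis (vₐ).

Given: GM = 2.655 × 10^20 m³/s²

Convert to SI: rₚ = 50 Mm = 5e+07 m; rₐ = 600 Mm = 6e+08 m.
Use the vis-viva equation v² = GM(2/r − 1/a) with a = (rₚ + rₐ)/2 = (5e+07 + 6e+08)/2 = 3.25e+08 m.
vₚ = √(GM · (2/rₚ − 1/a)) = √(2.655e+20 · (2/5e+07 − 1/3.25e+08)) m/s ≈ 3.131e+06 m/s = 3131 km/s.
vₐ = √(GM · (2/rₐ − 1/a)) = √(2.655e+20 · (2/6e+08 − 1/3.25e+08)) m/s ≈ 2.609e+05 m/s = 260.9 km/s.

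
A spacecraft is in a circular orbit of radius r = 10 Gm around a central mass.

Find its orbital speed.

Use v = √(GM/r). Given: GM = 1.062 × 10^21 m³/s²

Convert to SI: r = 10 Gm = 1e+10 m.
For a circular orbit, gravity supplies the centripetal force, so v = √(GM / r).
v = √(1.062e+21 / 1e+10) m/s ≈ 3.259e+05 m/s = 325.9 km/s.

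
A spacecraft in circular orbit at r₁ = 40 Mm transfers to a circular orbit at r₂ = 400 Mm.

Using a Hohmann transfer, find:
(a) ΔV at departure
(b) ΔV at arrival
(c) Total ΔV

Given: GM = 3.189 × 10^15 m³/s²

Convert to SI: r₁ = 40 Mm = 4e+07 m; r₂ = 400 Mm = 4e+08 m.
Transfer semi-major axis: a_t = (r₁ + r₂)/2 = (4e+07 + 4e+08)/2 = 2.2e+08 m.
Circular speeds: v₁ = √(GM/r₁) = 8928.89 m/s, v₂ = √(GM/r₂) = 2823.56 m/s.
Transfer speeds (vis-viva v² = GM(2/r − 1/a_t)): v₁ᵗ = 12039.7 m/s, v₂ᵗ = 1203.97 m/s.
(a) ΔV₁ = |v₁ᵗ − v₁| ≈ 3111 m/s = 3.111 km/s.
(b) ΔV₂ = |v₂ − v₂ᵗ| ≈ 1620 m/s = 1.62 km/s.
(c) ΔV_total = ΔV₁ + ΔV₂ ≈ 4730 m/s = 4.73 km/s.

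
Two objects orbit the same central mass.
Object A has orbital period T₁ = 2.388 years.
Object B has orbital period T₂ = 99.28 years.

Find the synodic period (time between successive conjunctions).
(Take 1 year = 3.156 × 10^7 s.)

Convert to SI: T₁ = 2.388 years = 7.53653e+07 s; T₂ = 99.28 years = 3.13328e+09 s.
T_syn = |T₁ · T₂ / (T₁ − T₂)|.
T_syn = |7.53653e+07 · 3.13328e+09 / (7.53653e+07 − 3.13328e+09)| s ≈ 7.722e+07 s = 2.447 years.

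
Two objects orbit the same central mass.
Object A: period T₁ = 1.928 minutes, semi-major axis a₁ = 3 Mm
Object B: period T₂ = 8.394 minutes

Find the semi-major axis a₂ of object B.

Convert to SI: T₁ = 1.928 minutes = 115.68 s; a₁ = 3 Mm = 3e+06 m; T₂ = 8.394 minutes = 503.64 s.
Kepler's third law: (T₁/T₂)² = (a₁/a₂)³ ⇒ a₂ = a₁ · (T₂/T₁)^(2/3).
T₂/T₁ = 503.64 / 115.68 = 4.35373.
a₂ = 3e+06 · (4.35373)^(2/3) m ≈ 7.999e+06 m = 7.999 Mm.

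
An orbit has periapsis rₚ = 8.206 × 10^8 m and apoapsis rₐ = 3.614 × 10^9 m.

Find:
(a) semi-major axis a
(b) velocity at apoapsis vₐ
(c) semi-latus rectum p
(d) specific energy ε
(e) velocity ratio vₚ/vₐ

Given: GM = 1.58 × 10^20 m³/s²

(a) a = (rₚ + rₐ)/2 = (8.206e+08 + 3.614e+09)/2 ≈ 2.217e+09 m
(b) With a = (rₚ + rₐ)/2 = 2.2173e+09 m, vₐ = √(GM (2/rₐ − 1/a)) = √(1.58e+20 · (2/3.614e+09 − 1/2.2173e+09)) m/s ≈ 1.272e+05 m/s
(c) From a = (rₚ + rₐ)/2 = 2.2173e+09 m and e = (rₐ − rₚ)/(rₐ + rₚ) = 0.62991, p = a(1 − e²) = 2.2173e+09 · (1 − (0.62991)²) ≈ 1.338e+09 m
(d) With a = (rₚ + rₐ)/2 = 2.2173e+09 m, ε = −GM/(2a) = −1.58e+20/(2 · 2.2173e+09) J/kg ≈ -3.563e+10 J/kg
(e) Conservation of angular momentum (rₚvₚ = rₐvₐ) gives vₚ/vₐ = rₐ/rₚ = 3.614e+09/8.206e+08 ≈ 4.404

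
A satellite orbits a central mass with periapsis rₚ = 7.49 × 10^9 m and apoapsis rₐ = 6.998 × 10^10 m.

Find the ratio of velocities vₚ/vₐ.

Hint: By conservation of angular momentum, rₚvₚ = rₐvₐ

Conservation of angular momentum gives rₚvₚ = rₐvₐ, so vₚ/vₐ = rₐ/rₚ.
vₚ/vₐ = 6.998e+10 / 7.49e+09 ≈ 9.343.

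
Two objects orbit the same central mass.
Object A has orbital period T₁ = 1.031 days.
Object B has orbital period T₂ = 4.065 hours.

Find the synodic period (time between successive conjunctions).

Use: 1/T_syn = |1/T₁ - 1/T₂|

Convert to SI: T₁ = 1.031 days = 89078.4 s; T₂ = 4.065 hours = 14634 s.
T_syn = |T₁ · T₂ / (T₁ − T₂)|.
T_syn = |89078.4 · 14634 / (89078.4 − 14634)| s ≈ 1.751e+04 s = 4.864 hours.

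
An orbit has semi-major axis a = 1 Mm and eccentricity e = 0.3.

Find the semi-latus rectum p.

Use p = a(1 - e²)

Convert to SI: a = 1 Mm = 1e+06 m.
p = a (1 − e²).
p = 1e+06 · (1 − (0.3)²) = 1e+06 · 0.91 ≈ 9.1e+05 m = 910 km.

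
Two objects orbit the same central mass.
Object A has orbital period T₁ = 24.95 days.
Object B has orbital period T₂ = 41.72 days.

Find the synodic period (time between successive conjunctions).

Convert to SI: T₁ = 24.95 days = 2.15568e+06 s; T₂ = 41.72 days = 3.60461e+06 s.
T_syn = |T₁ · T₂ / (T₁ − T₂)|.
T_syn = |2.15568e+06 · 3.60461e+06 / (2.15568e+06 − 3.60461e+06)| s ≈ 5.363e+06 s = 62.07 days.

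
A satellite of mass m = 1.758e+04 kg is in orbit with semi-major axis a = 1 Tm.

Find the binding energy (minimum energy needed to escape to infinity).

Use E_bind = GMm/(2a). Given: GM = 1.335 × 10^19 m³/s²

Convert to SI: a = 1 Tm = 1e+12 m.
Total orbital energy is E = −GMm/(2a); binding energy is E_bind = −E = GMm/(2a).
E_bind = 1.335e+19 · 1.758e+04 / (2 · 1e+12) J ≈ 1.173e+11 J = 117.3 GJ.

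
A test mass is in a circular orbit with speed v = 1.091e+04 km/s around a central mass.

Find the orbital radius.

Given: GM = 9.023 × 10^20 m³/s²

Convert to SI: v = 1.091e+04 km/s = 1.091e+07 m/s.
For a circular orbit, v² = GM / r, so r = GM / v².
r = 9.023e+20 / (1.091e+07)² m ≈ 7.581e+06 m = 7.581 Mm.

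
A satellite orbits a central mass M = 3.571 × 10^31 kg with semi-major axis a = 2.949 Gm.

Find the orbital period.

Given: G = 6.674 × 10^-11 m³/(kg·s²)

Convert to SI: a = 2.949 Gm = 2.949e+09 m.
GM = G · M = 6.674e-11 · 3.571e+31 = 2.38329e+21 m³/s².
Kepler's third law: T = 2π √(a³ / GM).
Substituting a = 2.949e+09 m and GM = 2.38329e+21 m³/s²:
T = 2π √((2.949e+09)³ / 2.38329e+21) s
T ≈ 2.061e+04 s = 5.725 hours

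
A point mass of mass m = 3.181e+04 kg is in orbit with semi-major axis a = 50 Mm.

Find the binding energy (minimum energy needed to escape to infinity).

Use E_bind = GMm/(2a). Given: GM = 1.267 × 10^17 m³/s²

Convert to SI: a = 50 Mm = 5e+07 m.
Total orbital energy is E = −GMm/(2a); binding energy is E_bind = −E = GMm/(2a).
E_bind = 1.267e+17 · 3.181e+04 / (2 · 5e+07) J ≈ 4.03e+13 J = 40.3 TJ.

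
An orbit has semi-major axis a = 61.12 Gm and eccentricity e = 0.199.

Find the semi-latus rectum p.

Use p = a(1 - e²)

Convert to SI: a = 61.12 Gm = 6.112e+10 m.
p = a (1 − e²).
p = 6.112e+10 · (1 − (0.199)²) = 6.112e+10 · 0.960399 ≈ 5.87e+10 m = 58.7 Gm.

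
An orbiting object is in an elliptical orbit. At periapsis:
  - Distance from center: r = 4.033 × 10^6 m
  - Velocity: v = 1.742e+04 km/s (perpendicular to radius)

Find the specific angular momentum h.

Convert to SI: v = 1.742e+04 km/s = 1.742e+07 m/s.
With v perpendicular to r, h = r · v.
h = 4.033e+06 · 1.742e+07 m²/s ≈ 7.025e+13 m²/s.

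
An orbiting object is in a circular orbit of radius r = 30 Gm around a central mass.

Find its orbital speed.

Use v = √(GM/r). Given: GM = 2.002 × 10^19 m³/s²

Convert to SI: r = 30 Gm = 3e+10 m.
For a circular orbit, gravity supplies the centripetal force, so v = √(GM / r).
v = √(2.002e+19 / 3e+10) m/s ≈ 2.583e+04 m/s = 25.83 km/s.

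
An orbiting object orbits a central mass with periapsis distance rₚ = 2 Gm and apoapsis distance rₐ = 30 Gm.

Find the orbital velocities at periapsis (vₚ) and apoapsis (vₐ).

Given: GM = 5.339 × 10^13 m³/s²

Convert to SI: rₚ = 2 Gm = 2e+09 m; rₐ = 30 Gm = 3e+10 m.
Use the vis-viva equation v² = GM(2/r − 1/a) with a = (rₚ + rₐ)/2 = (2e+09 + 3e+10)/2 = 1.6e+10 m.
vₚ = √(GM · (2/rₚ − 1/a)) = √(5.339e+13 · (2/2e+09 − 1/1.6e+10)) m/s ≈ 223.7 m/s = 223.7 m/s.
vₐ = √(GM · (2/rₐ − 1/a)) = √(5.339e+13 · (2/3e+10 − 1/1.6e+10)) m/s ≈ 14.92 m/s = 14.92 m/s.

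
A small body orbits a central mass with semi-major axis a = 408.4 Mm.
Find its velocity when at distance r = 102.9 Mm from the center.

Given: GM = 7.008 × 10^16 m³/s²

Convert to SI: a = 408.4 Mm = 4.084e+08 m; r = 102.9 Mm = 1.029e+08 m.
Vis-viva: v = √(GM · (2/r − 1/a)).
2/r − 1/a = 2/1.029e+08 − 1/4.084e+08 = 1.69878e-08 m⁻¹.
v = √(7.008e+16 · 1.69878e-08) m/s ≈ 3.45e+04 m/s = 34.5 km/s.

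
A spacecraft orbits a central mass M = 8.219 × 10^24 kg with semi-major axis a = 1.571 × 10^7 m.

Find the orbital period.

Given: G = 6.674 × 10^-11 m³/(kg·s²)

GM = G · M = 6.674e-11 · 8.219e+24 = 5.48536e+14 m³/s².
Kepler's third law: T = 2π √(a³ / GM).
Substituting a = 1.571e+07 m and GM = 5.48536e+14 m³/s²:
T = 2π √((1.571e+07)³ / 5.48536e+14) s
T ≈ 1.67e+04 s = 4.64 hours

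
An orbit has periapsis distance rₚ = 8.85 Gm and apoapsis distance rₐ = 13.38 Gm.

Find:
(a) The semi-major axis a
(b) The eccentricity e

Convert to SI: rₚ = 8.85 Gm = 8.85e+09 m; rₐ = 13.38 Gm = 1.338e+10 m.
(a) a = (rₚ + rₐ) / 2 = (8.85e+09 + 1.338e+10) / 2 ≈ 1.112e+10 m = 11.12 Gm.
(b) e = (rₐ − rₚ) / (rₐ + rₚ) = (1.338e+10 − 8.85e+09) / (1.338e+10 + 8.85e+09) ≈ 0.2038.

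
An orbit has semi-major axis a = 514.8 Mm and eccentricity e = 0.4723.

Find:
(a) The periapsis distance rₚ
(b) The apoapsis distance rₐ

Convert to SI: a = 514.8 Mm = 5.148e+08 m.
(a) rₚ = a(1 − e) = 5.148e+08 · (1 − 0.4723) = 5.148e+08 · 0.5277 ≈ 2.717e+08 m = 271.7 Mm.
(b) rₐ = a(1 + e) = 5.148e+08 · (1 + 0.4723) = 5.148e+08 · 1.4723 ≈ 7.579e+08 m = 757.9 Mm.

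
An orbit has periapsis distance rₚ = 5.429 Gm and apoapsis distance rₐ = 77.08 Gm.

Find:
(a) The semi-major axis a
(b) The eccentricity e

Convert to SI: rₚ = 5.429 Gm = 5.429e+09 m; rₐ = 77.08 Gm = 7.708e+10 m.
(a) a = (rₚ + rₐ) / 2 = (5.429e+09 + 7.708e+10) / 2 ≈ 4.125e+10 m = 41.25 Gm.
(b) e = (rₐ − rₚ) / (rₐ + rₚ) = (7.708e+10 − 5.429e+09) / (7.708e+10 + 5.429e+09) ≈ 0.8684.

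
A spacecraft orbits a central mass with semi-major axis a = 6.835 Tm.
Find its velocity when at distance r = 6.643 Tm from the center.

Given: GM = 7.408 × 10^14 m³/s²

Convert to SI: a = 6.835 Tm = 6.835e+12 m; r = 6.643 Tm = 6.643e+12 m.
Vis-viva: v = √(GM · (2/r − 1/a)).
2/r − 1/a = 2/6.643e+12 − 1/6.835e+12 = 1.54763e-13 m⁻¹.
v = √(7.408e+14 · 1.54763e-13) m/s ≈ 10.71 m/s = 10.71 m/s.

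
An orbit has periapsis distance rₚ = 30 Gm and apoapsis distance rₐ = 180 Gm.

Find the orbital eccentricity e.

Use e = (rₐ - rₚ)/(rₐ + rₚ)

Convert to SI: rₚ = 30 Gm = 3e+10 m; rₐ = 180 Gm = 1.8e+11 m.
e = (rₐ − rₚ) / (rₐ + rₚ).
e = (1.8e+11 − 3e+10) / (1.8e+11 + 3e+10) = 1.5e+11 / 2.1e+11 ≈ 0.7143.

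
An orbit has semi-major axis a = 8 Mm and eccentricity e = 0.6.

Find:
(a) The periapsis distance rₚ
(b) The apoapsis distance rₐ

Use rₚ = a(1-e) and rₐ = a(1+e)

Convert to SI: a = 8 Mm = 8e+06 m.
(a) rₚ = a(1 − e) = 8e+06 · (1 − 0.6) = 8e+06 · 0.4 ≈ 3.2e+06 m = 3.2 Mm.
(b) rₐ = a(1 + e) = 8e+06 · (1 + 0.6) = 8e+06 · 1.6 ≈ 1.28e+07 m = 12.8 Mm.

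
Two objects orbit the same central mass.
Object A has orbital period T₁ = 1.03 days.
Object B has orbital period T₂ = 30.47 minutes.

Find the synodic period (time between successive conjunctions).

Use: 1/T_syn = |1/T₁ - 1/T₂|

Convert to SI: T₁ = 1.03 days = 88992 s; T₂ = 30.47 minutes = 1828.2 s.
T_syn = |T₁ · T₂ / (T₁ − T₂)|.
T_syn = |88992 · 1828.2 / (88992 − 1828.2)| s ≈ 1867 s = 31.11 minutes.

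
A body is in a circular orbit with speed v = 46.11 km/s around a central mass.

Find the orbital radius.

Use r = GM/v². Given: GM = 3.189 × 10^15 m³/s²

Convert to SI: v = 46.11 km/s = 46110 m/s.
For a circular orbit, v² = GM / r, so r = GM / v².
r = 3.189e+15 / (46110)² m ≈ 1.5e+06 m = 1.5 Mm.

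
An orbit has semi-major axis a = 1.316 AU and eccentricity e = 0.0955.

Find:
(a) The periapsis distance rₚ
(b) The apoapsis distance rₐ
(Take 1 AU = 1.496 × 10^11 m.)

Convert to SI: a = 1.316 AU = 1.96874e+11 m.
(a) rₚ = a(1 − e) = 1.96874e+11 · (1 − 0.0955) = 1.96874e+11 · 0.9045 ≈ 1.781e+11 m = 1.19 AU.
(b) rₐ = a(1 + e) = 1.96874e+11 · (1 + 0.0955) = 1.96874e+11 · 1.0955 ≈ 2.157e+11 m = 1.442 AU.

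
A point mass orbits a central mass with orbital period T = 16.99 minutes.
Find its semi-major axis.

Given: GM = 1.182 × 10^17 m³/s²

Convert to SI: T = 16.99 minutes = 1019.4 s.
Invert Kepler's third law: a = (GM · T² / (4π²))^(1/3).
Substituting T = 1019.4 s and GM = 1.182e+17 m³/s²:
a = (1.182e+17 · (1019.4)² / (4π²))^(1/3) m
a ≈ 1.46e+07 m = 1.46 × 10^7 m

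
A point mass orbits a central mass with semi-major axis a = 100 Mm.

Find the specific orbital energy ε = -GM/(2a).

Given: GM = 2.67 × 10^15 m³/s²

Convert to SI: a = 100 Mm = 1e+08 m.
ε = −GM / (2a).
ε = −2.67e+15 / (2 · 1e+08) J/kg ≈ -1.335e+07 J/kg = -13.35 MJ/kg.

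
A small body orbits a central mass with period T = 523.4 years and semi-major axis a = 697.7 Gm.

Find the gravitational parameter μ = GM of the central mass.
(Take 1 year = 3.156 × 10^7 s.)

Convert to SI: T = 523.4 years = 1.65185e+10 s; a = 697.7 Gm = 6.977e+11 m.
GM = 4π² · a³ / T².
GM = 4π² · (6.977e+11)³ / (1.65185e+10)² m³/s² ≈ 4.914e+16 m³/s² = 4.914 × 10^16 m³/s².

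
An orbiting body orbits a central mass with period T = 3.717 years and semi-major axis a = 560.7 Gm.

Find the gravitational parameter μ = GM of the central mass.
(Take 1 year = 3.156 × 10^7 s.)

Convert to SI: T = 3.717 years = 1.17309e+08 s; a = 560.7 Gm = 5.607e+11 m.
GM = 4π² · a³ / T².
GM = 4π² · (5.607e+11)³ / (1.17309e+08)² m³/s² ≈ 5.057e+20 m³/s² = 5.057 × 10^20 m³/s².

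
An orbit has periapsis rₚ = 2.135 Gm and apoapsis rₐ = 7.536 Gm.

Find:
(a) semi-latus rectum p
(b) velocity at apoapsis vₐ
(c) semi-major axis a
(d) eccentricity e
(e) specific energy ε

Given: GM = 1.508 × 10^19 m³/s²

Convert to SI: rₚ = 2.135 Gm = 2.135e+09 m; rₐ = 7.536 Gm = 7.536e+09 m.
(a) From a = (rₚ + rₐ)/2 = 4.8355e+09 m and e = (rₐ − rₚ)/(rₐ + rₚ) = 0.558474, p = a(1 − e²) = 4.8355e+09 · (1 − (0.558474)²) ≈ 3.327e+09 m
(b) With a = (rₚ + rₐ)/2 = 4.8355e+09 m, vₐ = √(GM (2/rₐ − 1/a)) = √(1.508e+19 · (2/7.536e+09 − 1/4.8355e+09)) m/s ≈ 2.972e+04 m/s
(c) a = (rₚ + rₐ)/2 = (2.135e+09 + 7.536e+09)/2 ≈ 4.836e+09 m
(d) e = (rₐ − rₚ)/(rₐ + rₚ) = (7.536e+09 − 2.135e+09)/(7.536e+09 + 2.135e+09) ≈ 0.5585
(e) With a = (rₚ + rₐ)/2 = 4.8355e+09 m, ε = −GM/(2a) = −1.508e+19/(2 · 4.8355e+09) J/kg ≈ -1.559e+09 J/kg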